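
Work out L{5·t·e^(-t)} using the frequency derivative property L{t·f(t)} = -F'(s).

L{e^(-t)} = 1/(s+1). By frequency derivative: L{t·e^(-t)} = -d/ds[1/(s+1)] = -(-1)/(s+1)² = 1/(s+1)². Then L{5·t·e^(-t)} = 5·1/(s+1)² = 5/(s+1)²

Final answer: 5/(s+1)²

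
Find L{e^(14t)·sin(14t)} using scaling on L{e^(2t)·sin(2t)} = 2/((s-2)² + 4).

Scaling with a=7: L{e^(14t)·sin(14t)} = (1/7) · 2/((s/7-2)² + 4). Simplifying: 14/((s-14)² + 196)

Final answer: 14/((s-14)² + 196)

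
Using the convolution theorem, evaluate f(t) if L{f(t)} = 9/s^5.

9/s^5 = (9/s)·(1/s^4) = L{9}·L{t^3/6}. By convolution, f(t) = 9*t^3/6 = ∫₀ᵗ 9·τ^3/6 dτ = 9·t^4/24

Final answer: 9·t^4/24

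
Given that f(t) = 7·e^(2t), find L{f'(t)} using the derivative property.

f(0) = 7, F(s) = 7/(s-2). L{f'(t)} = s·F(s) - f(0) = 7s/(s-2) - 7 = (7s - 7(s-2))/(s-2) = 14/(s-2)

Final answer: 14/(s-2)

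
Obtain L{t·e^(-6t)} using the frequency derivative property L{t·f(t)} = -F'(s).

L{e^(-6t)} = 1/(s+6). By frequency derivative: L{t·e^(-6t)} = -d/ds[1/(s+6)] = -(-1)/(s+6)² = 1/(s+6)²

Final answer: 1/(s+6)²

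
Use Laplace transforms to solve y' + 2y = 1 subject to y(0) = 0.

sY + 2Y = 1/s. Y = 1/(s(s+2)). Partial fractions: Y = 1/2/s - 1/2/(s+2)

Final answer: y(t) = 1/2(1 - e^(-2t))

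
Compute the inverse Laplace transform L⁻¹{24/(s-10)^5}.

L⁻¹{n!/(s-a)^(n+1)} = t^n·e^(at), so L⁻¹{24/(s-10)^5} = t^4·e^(10t)

Final answer: t^4·e^(10t)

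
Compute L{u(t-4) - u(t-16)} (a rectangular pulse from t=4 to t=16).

L{u(t-a)} = e^(-as)/s. L{u(t-4) - u(t-16)} = (e^(-4s) - e^(-16s))/s

Final answer: (e^(-4s) - e^(-16s))/s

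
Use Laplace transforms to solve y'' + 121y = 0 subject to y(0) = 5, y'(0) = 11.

L{y''} + 121L{y} = 0. s²Y - 5s - 11 + 121Y = 0. Y(s² + 121) = 5s + 11. Y = (5s + 11)/(s² + 121). Inverting: y(t) = 5cos(11t) + sin(11t)

Final answer: y(t) = 5cos(11t) + sin(11t)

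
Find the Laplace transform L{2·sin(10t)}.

L{sin(ωt)} = ω/(s² + ω²), so L{sin(10t)} = 10/(s² + 100). Then L{2·sin(10t)} = 2·10/(s² + 100) = 20/(s² + 100)

Final answer: 20/(s² + 100)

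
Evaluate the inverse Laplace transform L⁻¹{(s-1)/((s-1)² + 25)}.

Using frequency shift, L⁻¹{(s-1)/((s-1)² + 25)} = e^t·cos(5t)

Final answer: e^t·cos(5t)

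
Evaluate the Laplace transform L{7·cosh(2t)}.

L{cosh(ωt)} = s/(s² - ω²), so L{cosh(2t)} = s/(s² - 4). Then L{7·cosh(2t)} = 7·s/(s² - 4) = 7s/(s² - 4)

Final answer: 7s/(s² - 4)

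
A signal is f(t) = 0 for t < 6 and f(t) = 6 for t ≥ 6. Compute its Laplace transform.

f(t) = 6·u(t-6). L{u(t-6)} = e^(-6s)/s, so L{f(t)} = 6·e^(-6s)/s

Final answer: 6·e^(-6s)/s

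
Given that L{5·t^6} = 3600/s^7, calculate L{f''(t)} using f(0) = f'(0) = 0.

L{f''(t)} = s²F(s) - sf(0) - f'(0) = s²·3600/s^7 - 0 - 0 = 3600/s^5

Final answer: 3600/s^5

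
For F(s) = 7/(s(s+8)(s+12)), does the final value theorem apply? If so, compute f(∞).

Poles of sF(s) = 7/((s+8)(s+12)) are at s = -8 and s = -12, both in the left half-plane. Theorem applies. f(∞) = lim_{s→0} sF(s) = 7/(8·12) = 7/96

Final answer: 7/96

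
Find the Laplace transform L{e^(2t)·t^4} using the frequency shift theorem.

L{e^(at)·t^n} = n!/(s-a)^(n+1), so L{e^(2t)·t^4} = 24/(s-2)^5

Final answer: 24/(s-2)^5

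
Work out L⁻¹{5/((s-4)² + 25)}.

Form: b/((s-a)² + b²) → e^(at)sin(bt). With a=4, b=5

Final answer: e^(4t)·sin(5t)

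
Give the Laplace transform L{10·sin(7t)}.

L{sin(ωt)} = ω/(s² + ω²), so L{sin(7t)} = 7/(s² + 49). Then L{10·sin(7t)} = 10·7/(s² + 49) = 70/(s² + 49)

Final answer: 70/(s² + 49)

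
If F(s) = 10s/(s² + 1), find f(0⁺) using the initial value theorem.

f(0⁺) = lim_{s→∞} s·10s/(s² + 1) = lim_{s→∞} 10s²/(s² + 1) = 10

Final answer: 10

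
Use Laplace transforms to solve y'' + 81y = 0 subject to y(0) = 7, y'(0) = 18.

L{y''} + 81L{y} = 0. s²Y - 7s - 18 + 81Y = 0. Y(s² + 81) = 7s + 18. Y = (7s + 18)/(s² + 81). Inverting: y(t) = 7cos(9t) + 2sin(9t)

Final answer: y(t) = 7cos(9t) + 2sin(9t)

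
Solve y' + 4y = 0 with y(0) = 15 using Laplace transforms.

L{y'} + 4L{y} = 0. sY - 15 + 4Y = 0. Y(s+4) = 15. Y = 15/(s+4)

Final answer: y(t) = 15e^(-4t)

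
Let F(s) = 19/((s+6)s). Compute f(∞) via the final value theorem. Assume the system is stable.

f(∞) = lim_{s→0} sF(s) = lim_{s→0} 19/(s+6) = 19/6

Final answer: 19/6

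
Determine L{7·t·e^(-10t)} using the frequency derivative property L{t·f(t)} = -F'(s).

L{e^(-10t)} = 1/(s+10). By frequency derivative: L{t·e^(-10t)} = -d/ds[1/(s+10)] = -(-1)/(s+10)² = 1/(s+10)². Then L{7·t·e^(-10t)} = 7·1/(s+10)² = 7/(s+10)²

Final answer: 7/(s+10)²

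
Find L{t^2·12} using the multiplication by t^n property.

L{12} = 12/s. d^1/ds^1[1/s] = -1/s². d^2/ds^2[1/s] = 2/s^3. So L{t^2} = (-1)^{2}·2/s^3 = 2/s^3. Then L{t^2·12} = 12·2/s^3 = 24/s^3

Final answer: 24/s^3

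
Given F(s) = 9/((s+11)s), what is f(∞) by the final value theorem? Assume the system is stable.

f(∞) = lim_{s→0} sF(s) = lim_{s→0} 9/(s+11) = 9/11

Final answer: 9/11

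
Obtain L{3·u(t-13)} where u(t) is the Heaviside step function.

L{u(t-a)} = e^(-as)/s. Here a=13, so L{u(t-13)} = e^(-13s)/s, and L{3·u(t-13)} = 3·e^(-13s)/s

Final answer: 3·e^(-13s)/s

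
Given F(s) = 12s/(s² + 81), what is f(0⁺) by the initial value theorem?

f(0⁺) = lim_{s→∞} s·12s/(s² + 81) = lim_{s→∞} 12s²/(s² + 81) = 12

Final answer: 12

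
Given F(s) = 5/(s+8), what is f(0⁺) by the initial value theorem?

f(0⁺) = lim_{s→∞} s·5/(s+8) = lim_{s→∞} 5s/(s+8) = 5

Final answer: 5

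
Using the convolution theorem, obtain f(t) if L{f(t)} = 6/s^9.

6/s^9 = (6/s)·(1/s^8) = L{6}·L{t^7/5040}. By convolution, f(t) = 6*t^7/5040 = ∫₀ᵗ 6·τ^7/5040 dτ = 6·t^8/40320

Final answer: 6·t^8/40320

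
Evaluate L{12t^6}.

L{t^n} = n!/s^(n+1). So L{12t^6} = 12·6!/s^7 = 8640/s^7

Final answer: 8640/s^7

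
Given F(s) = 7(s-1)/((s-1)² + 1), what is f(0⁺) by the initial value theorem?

f(0⁺) = lim_{s→∞} sF(s) = lim_{s→∞} 7s(s-1)/((s-1)² + 1) = 7

Final answer: 7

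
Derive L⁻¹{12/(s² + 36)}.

This is the form c·a/(s² + a²) with a = 6, c = 2. L⁻¹ = 2·sin(6t)

Final answer: 2·sin(6t)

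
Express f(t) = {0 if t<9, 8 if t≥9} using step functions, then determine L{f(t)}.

f(t) = 8·u(t-9). L{u(t-9)} = e^(-9s)/s, so L{f(t)} = 8·e^(-9s)/s

Final answer: 8·e^(-9s)/s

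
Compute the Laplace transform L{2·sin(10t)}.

L{sin(ωt)} = ω/(s² + ω²), so L{sin(10t)} = 10/(s² + 100). Then L{2·sin(10t)} = 2·10/(s² + 100) = 20/(s² + 100)

Final answer: 20/(s² + 100)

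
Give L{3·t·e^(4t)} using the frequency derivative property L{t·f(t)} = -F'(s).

L{e^(4t)} = 1/(s-4). By frequency derivative: L{t·e^(4t)} = -d/ds[1/(s-4)] = -(-1)/(s-4)² = 1/(s-4)². Then L{3·t·e^(4t)} = 3·1/(s-4)² = 3/(s-4)²

Final answer: 3/(s-4)²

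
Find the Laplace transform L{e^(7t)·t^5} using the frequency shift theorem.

L{e^(at)·t^n} = n!/(s-a)^(n+1), so L{e^(7t)·t^5} = 120/(s-7)^6

Final answer: 120/(s-7)^6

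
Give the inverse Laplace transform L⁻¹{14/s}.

L⁻¹{c/s} = c, so L⁻¹{14/s} = 14

Final answer: 14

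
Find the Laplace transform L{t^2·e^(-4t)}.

L{t^n·e^(at)} = n!/(s-a)^(n+1), so L{t^2·e^(-4t)} = 2/(s+4)^3

Final answer: 2/(s+4)^3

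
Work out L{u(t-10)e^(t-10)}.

u(t-a)f(t-a) with f(t)=e^t. L{e^t} = 1/(s-1). By time shift: e^(-10s)/(s-1)

Final answer: e^(-10s)/(s-1)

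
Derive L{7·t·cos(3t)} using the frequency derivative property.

L{cos(3t)} = s/(s² + 9). Derivative: d/ds[s/(s² + 9)] = [(s² + 9) - s·2s]/(s² + 9)² = (9 - s²)/(s² + 9)². So L{t·cos(3t)} = -F'(s) = (s² - 9)/(s² + 9)². Then L{7·t·cos(3t)} = 7·(s² - 9)/(s² + 9)²

Final answer: 7·(s² - 9)/(s² + 9)²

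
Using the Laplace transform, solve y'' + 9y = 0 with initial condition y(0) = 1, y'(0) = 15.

L{y''} + 9L{y} = 0. s²Y - s - 15 + 9Y = 0. Y(s² + 9) = s + 15. Y = (s + 15)/(s² + 9). Inverting: y(t) = cos(3t) + 5sin(3t)

Final answer: y(t) = cos(3t) + 5sin(3t)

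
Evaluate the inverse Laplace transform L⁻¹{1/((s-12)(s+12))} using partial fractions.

Decompose: A/(s-12) + B/(s+12). A = 1/24, B = -1/24. f(t) = (e^(12t) - e^(-12t))/24

Final answer: (e^(12t) - e^(-12t))/24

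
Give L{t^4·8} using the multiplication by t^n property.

L{8} = 8/s. d^1/ds^1[1/s] = -1/s². d^2/ds^2[1/s] = 2/s^3. d^3/ds^3[1/s] = -6/s^4. d^4/ds^4[1/s] = 24/s^5. So L{t^4} = (-1)^{4}·24/s^5 = 24/s^5. Then L{t^4·8} = 8·24/s^5 = 192/s^5

Final answer: 192/s^5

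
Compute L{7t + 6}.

L{7t + 6} = 7·L{t} + 6·L{1} = 7/s² + 6/s

Final answer: 7/s² + 6/s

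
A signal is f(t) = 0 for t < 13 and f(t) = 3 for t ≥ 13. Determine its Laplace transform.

f(t) = 3·u(t-13). L{u(t-13)} = e^(-13s)/s, so L{f(t)} = 3·e^(-13s)/s

Final answer: 3·e^(-13s)/s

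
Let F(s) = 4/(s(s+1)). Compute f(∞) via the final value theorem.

f(∞) = lim_{s→0} s·4/(s(s+1)) = lim_{s→0} 4/(s+1) = 4/1 = 4

Final answer: 4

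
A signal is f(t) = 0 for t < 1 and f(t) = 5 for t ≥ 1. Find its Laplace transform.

f(t) = 5·u(t-1). L{u(t-1)} = e^(-s)/s, so L{f(t)} = 5·e^(-s)/s

Final answer: 5·e^(-s)/s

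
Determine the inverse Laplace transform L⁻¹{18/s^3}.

L⁻¹{n!/s^(n+1)} = t^n with n=2. So L⁻¹{2/s^3} = t^2, and L⁻¹{18/s^3} = (18/2)·t^2 = 9·t^2

Final answer: 9·t^2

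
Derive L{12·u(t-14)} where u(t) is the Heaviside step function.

L{u(t-a)} = e^(-as)/s. Here a=14, so L{u(t-14)} = e^(-14s)/s, and L{12·u(t-14)} = 12·e^(-14s)/s

Final answer: 12·e^(-14s)/s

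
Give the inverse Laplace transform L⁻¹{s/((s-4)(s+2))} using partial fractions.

Using partial fractions, f(t) = (4e^(4t) + 2e^(-2t))/6

Final answer: (4e^(4t) + 2e^(-2t))/6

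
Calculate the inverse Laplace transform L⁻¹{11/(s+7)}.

L⁻¹{1/(s-a)} = e^(at), so L⁻¹{1/(s+7)} = e^(-7t), and L⁻¹{11/(s+7)} = 11·e^(-7t)

Final answer: 11·e^(-7t)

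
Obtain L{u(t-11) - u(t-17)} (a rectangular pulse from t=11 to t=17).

L{u(t-a)} = e^(-as)/s. L{u(t-11) - u(t-17)} = (e^(-11s) - e^(-17s))/s

Final answer: (e^(-11s) - e^(-17s))/s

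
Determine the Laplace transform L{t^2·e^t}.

L{t^n·e^(at)} = n!/(s-a)^(n+1), so L{t^2·e^t} = 2/(s-1)^3

Final answer: 2/(s-1)^3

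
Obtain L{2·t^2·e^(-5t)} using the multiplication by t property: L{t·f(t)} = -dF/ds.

Using L{t^n·e^(at)} = n!/(s-a)^(n+1), L{t^2·e^(-5t)} = 2/(s+5)^3, so L{2·t^2·e^(-5t)} = 2·2/(s+5)^3 = 4/(s+5)^3

Final answer: 4/(s+5)^3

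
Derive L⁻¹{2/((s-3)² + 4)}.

Form: b/((s-a)² + b²) → e^(at)sin(bt). With a=3, b=2

Final answer: e^(3t)·sin(2t)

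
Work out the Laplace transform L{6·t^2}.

L{t^n} = n!/s^(n+1), so L{t^2} = 2/s^3. Then L{6·t^2} = 6·2/s^3 = 12/s^3

Final answer: 12/s^3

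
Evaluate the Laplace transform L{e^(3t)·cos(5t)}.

L{e^(at)·cos(ωt)} = (s-a)/((s-a)² + ω²), so L{e^(3t)·cos(5t)} = (s-3)/((s-3)² + 25)

Final answer: (s-3)/((s-3)² + 25)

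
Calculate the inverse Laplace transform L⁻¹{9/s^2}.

L⁻¹{n!/s^(n+1)} = t^n with n=1. So L⁻¹{1/s^2} = t, and L⁻¹{9/s^2} = (9/1)·t = 9·t

Final answer: 9·t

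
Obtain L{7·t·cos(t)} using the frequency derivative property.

L{cos(t)} = s/(s² + 1). Derivative: d/ds[s/(s² + 1)] = [(s² + 1) - s·2s]/(s² + 1)² = (1 - s²)/(s² + 1)². So L{t·cos(t)} = -F'(s) = (s² - 1)/(s² + 1)². Then L{7·t·cos(t)} = 7·(s² - 1)/(s² + 1)²

Final answer: 7·(s² - 1)/(s² + 1)²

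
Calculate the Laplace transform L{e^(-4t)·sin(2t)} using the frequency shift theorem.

Frequency shift: L{e^(at)f(t)} = F(s-a). L{e^(-4t)·sin(2t)} = 2/((s+4)² + 4)

Final answer: 2/((s+4)² + 4)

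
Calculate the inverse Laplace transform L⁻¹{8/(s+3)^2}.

L⁻¹{n!/(s-a)^(n+1)} = t^n·e^(at) with n=1, a=-3. So L⁻¹{1/(s+3)^2} = t·e^(-3t), and L⁻¹{8/(s+3)^2} = (8/1)·t·e^(-3t) = 8·t·e^(-3t)

Final answer: 8·t·e^(-3t)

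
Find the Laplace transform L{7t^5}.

L{7t^5} = 7 · L{t^5} = 7 · 120/s^6 = 840/s^6

Final answer: 840/s^6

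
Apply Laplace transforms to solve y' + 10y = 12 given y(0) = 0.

sY + 10Y = 12/s. Y = 12/(s(s+10)). Partial fractions: Y = 6/5/s - 6/5/(s+10)

Final answer: y(t) = 6/5(1 - e^(-10t))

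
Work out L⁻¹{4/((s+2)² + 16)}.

Form: b/((s-a)² + b²) → e^(at)sin(bt). With a=-2, b=4

Final answer: e^(-2t)·sin(4t)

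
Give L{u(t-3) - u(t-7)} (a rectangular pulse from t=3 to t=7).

L{u(t-a)} = e^(-as)/s. L{u(t-3) - u(t-7)} = (e^(-3s) - e^(-7s))/s

Final answer: (e^(-3s) - e^(-7s))/s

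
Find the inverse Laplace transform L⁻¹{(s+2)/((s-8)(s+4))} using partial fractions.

Using partial fractions, f(t) = (10e^(8t) + 2e^(-4t))/12

Final answer: (10e^(8t) + 2e^(-4t))/12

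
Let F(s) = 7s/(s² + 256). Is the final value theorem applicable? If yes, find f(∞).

The final value theorem requires all poles of sF(s) in the left half-plane. sF(s) = 7s²/(s² + 256) has poles at s = ±16i (imaginary axis). Theorem does NOT apply (oscillatory system).

Final answer: Not applicable (oscillatory)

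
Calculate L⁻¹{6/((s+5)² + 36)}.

Form: b/((s-a)² + b²) → e^(at)sin(bt). With a=-5, b=6

Final answer: e^(-5t)·sin(6t)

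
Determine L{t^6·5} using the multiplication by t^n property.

L{5} = 5/s. d^1/ds^1[1/s] = -1/s². d^2/ds^2[1/s] = 2/s^3. d^3/ds^3[1/s] = -6/s^4. d^4/ds^4[1/s] = 24/s^5. d^5/ds^5[1/s] = -120/s^6. d^6/ds^6[1/s] = 720/s^7. So L{t^6} = (-1)^{6}·720/s^7 = 720/s^7. Then L{t^6·5} = 5·720/s^7 = 3600/s^7

Final answer: 3600/s^7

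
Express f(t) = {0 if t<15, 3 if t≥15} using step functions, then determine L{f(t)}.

f(t) = 3·u(t-15). L{u(t-15)} = e^(-15s)/s, so L{f(t)} = 3·e^(-15s)/s

Final answer: 3·e^(-15s)/s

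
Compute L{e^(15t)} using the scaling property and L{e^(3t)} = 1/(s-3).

Using L{f(at)} = (1/a)F(s/a) with a=5 and f(t) = e^(3t): L{e^(15t)} = (1/5) · 1/((s/5)-3) = (1/5) · 5/(s-15) = 1/(s-15)

Final answer: 1/(s-15)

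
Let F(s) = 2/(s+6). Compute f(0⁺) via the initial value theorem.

f(0⁺) = lim_{s→∞} s·2/(s+6) = lim_{s→∞} 2s/(s+6) = 2

Final answer: 2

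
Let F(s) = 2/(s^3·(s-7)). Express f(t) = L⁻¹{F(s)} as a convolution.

2/(s^3·(s-7)) = (2/s^3)·(1/(s-7)) = L{t^2}·L{e^(7t)}. So f(t) = t^2*e^(7t) = ∫₀ᵗ τ^2·e^(7(t-τ)) dτ

Final answer: ∫₀ᵗ τ^2·e^(7(t-τ)) dτ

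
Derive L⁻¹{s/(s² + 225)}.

This is the form c·s/(s² + a²) with a = 15. L⁻¹ = cos(15t)

Final answer: cos(15t)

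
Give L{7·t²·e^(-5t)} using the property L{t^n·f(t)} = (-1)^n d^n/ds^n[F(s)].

L{e^(-5t)} = 1/(s+5). d/ds[1/(s+5)] = -1/(s+5)². d²/ds²[1/(s+5)] = 2/(s+5)³. So L{t²·e^(-5t)} = (-1)² · 2/(s+5)³ = 2/(s+5)³. Then L{7·t²·e^(-5t)} = 7·2/(s+5)³ = 14/(s+5)³

Final answer: 14/(s+5)³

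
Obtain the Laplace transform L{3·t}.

L{t^n} = n!/s^(n+1), so L{t} = 1/s^2. Then L{3·t} = 3·1/s^2 = 3/s^2

Final answer: 3/s^2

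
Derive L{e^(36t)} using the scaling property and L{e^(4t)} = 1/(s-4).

Using L{f(at)} = (1/a)F(s/a) with a=9 and f(t) = e^(4t): L{e^(36t)} = (1/9) · 1/((s/9)-4) = (1/9) · 9/(s-36) = 1/(s-36)

Final answer: 1/(s-36)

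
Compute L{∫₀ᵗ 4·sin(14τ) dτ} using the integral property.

L{∫₀ᵗ f(τ)dτ} = F(s)/s with F(s) = 56/(s² + 196), so the result is (56/(s² + 196))/s = 56/(s(s² + 196))

Final answer: 56/(s(s² + 196))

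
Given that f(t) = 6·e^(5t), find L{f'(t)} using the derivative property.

f(0) = 6, F(s) = 6/(s-5). L{f'(t)} = s·F(s) - f(0) = 6s/(s-5) - 6 = (6s - 6(s-5))/(s-5) = 30/(s-5)

Final answer: 30/(s-5)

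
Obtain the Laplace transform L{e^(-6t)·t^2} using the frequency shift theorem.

L{e^(at)·t^n} = n!/(s-a)^(n+1), so L{e^(-6t)·t^2} = 2/(s+6)^3

Final answer: 2/(s+6)^3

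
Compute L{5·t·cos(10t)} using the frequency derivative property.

L{cos(10t)} = s/(s² + 100). Derivative: d/ds[s/(s² + 100)] = [(s² + 100) - s·2s]/(s² + 100)² = (100 - s²)/(s² + 100)². So L{t·cos(10t)} = -F'(s) = (s² - 100)/(s² + 100)². Then L{5·t·cos(10t)} = 5·(s² - 100)/(s² + 100)²

Final answer: 5·(s² - 100)/(s² + 100)²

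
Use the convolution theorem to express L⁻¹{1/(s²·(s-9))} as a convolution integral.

1/(s²·(s-9)) = (1/s^2)·(1/(s-9)) = L{t}·L{e^(9t)}. So f(t) = t*e^(9t) = ∫₀ᵗ τ·e^(9(t-τ)) dτ

Final answer: ∫₀ᵗ τ·e^(9(t-τ)) dτ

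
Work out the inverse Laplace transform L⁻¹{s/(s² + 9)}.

L⁻¹{s/(s² + 9)} = cos(3t)

Final answer: cos(3t)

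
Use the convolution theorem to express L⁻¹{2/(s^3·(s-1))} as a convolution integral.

2/(s^3·(s-1)) = (2/s^3)·(1/(s-1)) = L{t^2}·L{e^t}. So f(t) = t^2*e^t = ∫₀ᵗ τ^2·e^(t-τ) dτ

Final answer: ∫₀ᵗ τ^2·e^(t-τ) dτ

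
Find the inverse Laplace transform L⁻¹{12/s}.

L⁻¹{c/s} = c, so L⁻¹{12/s} = 12

Final answer: 12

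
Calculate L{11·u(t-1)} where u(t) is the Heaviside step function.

L{u(t-a)} = e^(-as)/s. Here a=1, so L{u(t-1)} = e^(-s)/s, and L{11·u(t-1)} = 11·e^(-s)/s

Final answer: 11·e^(-s)/s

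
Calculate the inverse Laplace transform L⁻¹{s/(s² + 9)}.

L⁻¹{s/(s² + 9)} = cos(3t)

Final answer: cos(3t)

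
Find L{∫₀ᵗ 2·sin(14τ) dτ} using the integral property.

L{∫₀ᵗ f(τ)dτ} = F(s)/s with F(s) = 28/(s² + 196), so the result is (28/(s² + 196))/s = 28/(s(s² + 196))

Final answer: 28/(s(s² + 196))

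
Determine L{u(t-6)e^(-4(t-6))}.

u(t-a)f(t-a) with f(t)=e^(-4t). L{e^(-4t)} = 1/(s+4). By time shift: e^(-6s)/(s+4)

Final answer: e^(-6s)/(s+4)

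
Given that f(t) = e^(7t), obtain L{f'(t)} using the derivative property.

f(0) = 1, F(s) = 1/(s-7). L{f'(t)} = s·F(s) - f(0) = s/(s-7) - 1 = (s - (s-7))/(s-7) = 7/(s-7)

Final answer: 7/(s-7)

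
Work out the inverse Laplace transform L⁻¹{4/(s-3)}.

L⁻¹{1/(s-a)} = e^(at), so L⁻¹{1/(s-3)} = e^(3t), and L⁻¹{4/(s-3)} = 4·e^(3t)

Final answer: 4·e^(3t)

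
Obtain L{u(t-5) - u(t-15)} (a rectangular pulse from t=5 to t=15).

L{u(t-a)} = e^(-as)/s. L{u(t-5) - u(t-15)} = (e^(-5s) - e^(-15s))/s

Final answer: (e^(-5s) - e^(-15s))/s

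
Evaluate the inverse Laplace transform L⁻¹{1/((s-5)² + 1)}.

Using frequency shift, L⁻¹{1/((s-5)² + 1)} = e^(5t)·sin(t)

Final answer: e^(5t)·sin(t)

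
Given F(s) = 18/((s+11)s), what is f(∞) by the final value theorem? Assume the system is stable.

f(∞) = lim_{s→0} sF(s) = lim_{s→0} 18/(s+11) = 18/11

Final answer: 18/11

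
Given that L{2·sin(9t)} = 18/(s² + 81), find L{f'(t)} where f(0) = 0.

L{f'(t)} = s·F(s) - f(0) = s·18/(s² + 81) - 0 = 18s/(s² + 81)

Final answer: 18s/(s² + 81)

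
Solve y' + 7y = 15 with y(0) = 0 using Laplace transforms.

sY + 7Y = 15/s. Y = 15/(s(s+7)). Partial fractions: Y = 15/7/s - 15/7/(s+7)

Final answer: y(t) = 15/7(1 - e^(-7t))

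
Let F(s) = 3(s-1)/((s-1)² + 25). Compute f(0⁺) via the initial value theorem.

f(0⁺) = lim_{s→∞} sF(s) = lim_{s→∞} 3s(s-1)/((s-1)² + 25) = 3

Final answer: 3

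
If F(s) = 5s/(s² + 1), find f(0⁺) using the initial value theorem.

f(0⁺) = lim_{s→∞} s·5s/(s² + 1) = lim_{s→∞} 5s²/(s² + 1) = 5

Final answer: 5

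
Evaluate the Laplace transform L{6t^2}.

L{6t^2} = 6 · L{t^2} = 6 · 2/s^3 = 12/s^3

Final answer: 12/s^3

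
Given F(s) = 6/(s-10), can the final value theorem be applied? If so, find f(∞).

sF(s) = 6s/(s-10) has a pole at s = 10 in the right half-plane. Theorem does NOT apply (unstable system; f(t) = 6·e^(10t) grows without bound).

Final answer: Not applicable (unstable)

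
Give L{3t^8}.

L{t^n} = n!/s^(n+1). So L{3t^8} = 3·8!/s^9 = 120960/s^9

Final answer: 120960/s^9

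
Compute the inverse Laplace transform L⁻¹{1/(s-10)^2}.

L⁻¹{n!/(s-a)^(n+1)} = t^n·e^(at), so L⁻¹{1/(s-10)^2} = t·e^(10t)

Final answer: t·e^(10t)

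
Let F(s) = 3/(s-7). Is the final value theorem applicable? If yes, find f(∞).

sF(s) = 3s/(s-7) has a pole at s = 7 in the right half-plane. Theorem does NOT apply (unstable system; f(t) = 3·e^(7t) grows without bound).

Final answer: Not applicable (unstable)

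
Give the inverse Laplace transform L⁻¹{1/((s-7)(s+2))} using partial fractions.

Decompose: A/(s-7) + B/(s+2). A = 1/9, B = -1/9. f(t) = (e^(7t) - e^(-2t))/9

Final answer: (e^(7t) - e^(-2t))/9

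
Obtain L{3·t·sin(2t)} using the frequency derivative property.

L{sin(2t)} = 2/(s² + 4). By L{t·f(t)} = -F'(s): -d/ds[2/(s² + 4)] = -(2)·(-2s)/(s² + 4)² = 4s/(s² + 4)². Then L{3·t·sin(2t)} = 3·4s/(s² + 4)² = 12s/(s² + 4)²

Final answer: 12s/(s² + 4)²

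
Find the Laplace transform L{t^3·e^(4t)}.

L{t^n·e^(at)} = n!/(s-a)^(n+1), so L{t^3·e^(4t)} = 6/(s-4)^4

Final answer: 6/(s-4)^4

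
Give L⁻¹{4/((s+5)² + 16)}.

Form: b/((s-a)² + b²) → e^(at)sin(bt). With a=-5, b=4

Final answer: e^(-5t)·sin(4t)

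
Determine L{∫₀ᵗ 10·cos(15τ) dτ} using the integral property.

L{∫₀ᵗ f(τ)dτ} = F(s)/s with F(s) = 10s/(s² + 225), so the result is (10s/(s² + 225))/s = 10/(s² + 225)

Final answer: 10/(s² + 225)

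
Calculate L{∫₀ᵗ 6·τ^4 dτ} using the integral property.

L{∫₀ᵗ f(τ)dτ} = F(s)/s with f(t) = 6t^4. F(s) = 144/s^5, so L{∫₀ᵗ 6·τ^4 dτ} = (144/s^5)/s = 144/s^6. (Check: ∫₀ᵗ 6·τ^4 dτ = 6t^5/5.)

Final answer: 144/s^6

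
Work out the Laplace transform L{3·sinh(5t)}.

L{sinh(ωt)} = ω/(s² - ω²), so L{sinh(5t)} = 5/(s² - 25). Then L{3·sinh(5t)} = 3·5/(s² - 25) = 15/(s² - 25)

Final answer: 15/(s² - 25)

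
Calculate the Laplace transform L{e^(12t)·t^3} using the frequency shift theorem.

L{e^(at)·t^n} = n!/(s-a)^(n+1), so L{e^(12t)·t^3} = 6/(s-12)^4

Final answer: 6/(s-12)^4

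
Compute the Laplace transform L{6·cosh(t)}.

L{cosh(ωt)} = s/(s² - ω²), so L{cosh(t)} = s/(s² - 1). Then L{6·cosh(t)} = 6·s/(s² - 1) = 6s/(s² - 1)

Final answer: 6s/(s² - 1)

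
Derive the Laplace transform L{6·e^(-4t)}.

L{e^(at)} = 1/(s-a), so L{e^(-4t)} = 1/(s+4). Then L{6·e^(-4t)} = 6/(s+4)

Final answer: 6/(s+4)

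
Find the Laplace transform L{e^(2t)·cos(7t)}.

L{e^(at)·cos(ωt)} = (s-a)/((s-a)² + ω²), so L{e^(2t)·cos(7t)} = (s-2)/((s-2)² + 49)

Final answer: (s-2)/((s-2)² + 49)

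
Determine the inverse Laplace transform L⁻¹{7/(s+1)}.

L⁻¹{1/(s-a)} = e^(at), so L⁻¹{1/(s+1)} = e^(-t), and L⁻¹{7/(s+1)} = 7·e^(-t)

Final answer: 7·e^(-t)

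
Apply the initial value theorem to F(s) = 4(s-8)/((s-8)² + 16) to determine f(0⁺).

f(0⁺) = lim_{s→∞} sF(s) = lim_{s→∞} 4s(s-8)/((s-8)² + 16) = 4

Final answer: 4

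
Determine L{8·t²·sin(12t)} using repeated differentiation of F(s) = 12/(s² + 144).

F(s) = 12/(s² + 144). F'(s) = -24s/(s² + 144)². F''(s) = -24(144 - 3s²)/(s² + 144)³ = (72s² - 3456)/(s² + 144)³. So L{t²·sin(12t)} = (-1)² F''(s) = (72s² - 3456)/(s² + 144)³. Then L{8·t²·sin(12t)} = 8·(72s² - 3456)/(s² + 144)³ = (576s² - 27648)/(s² + 144)³

Final answer: (576s² - 27648)/(s² + 144)³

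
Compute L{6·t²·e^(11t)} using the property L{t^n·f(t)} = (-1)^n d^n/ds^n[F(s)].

L{e^(11t)} = 1/(s-11). d/ds[1/(s-11)] = -1/(s-11)². d²/ds²[1/(s-11)] = 2/(s-11)³. So L{t²·e^(11t)} = (-1)² · 2/(s-11)³ = 2/(s-11)³. Then L{6·t²·e^(11t)} = 6·2/(s-11)³ = 12/(s-11)³

Final answer: 12/(s-11)³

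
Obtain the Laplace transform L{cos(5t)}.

L{cos(ωt)} = s/(s² + ω²), so L{cos(5t)} = s/(s² + 25)

Final answer: s/(s² + 25)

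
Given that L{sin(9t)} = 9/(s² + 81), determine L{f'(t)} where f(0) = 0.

L{f'(t)} = s·F(s) - f(0) = s·9/(s² + 81) - 0 = 9s/(s² + 81)

Final answer: 9s/(s² + 81)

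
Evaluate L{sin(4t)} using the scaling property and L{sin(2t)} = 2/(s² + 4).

Using L{f(at)} = (1/a)F(s/a) with a=2: L{sin(4t)} = (1/2) · 2/((s/2)² + 4) = (1/2) · 2·4/(s² + 16) = 4/(s² + 16)

Final answer: 4/(s² + 16)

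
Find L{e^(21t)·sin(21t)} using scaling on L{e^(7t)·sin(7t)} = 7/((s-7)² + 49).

Scaling with a=3: L{e^(21t)·sin(21t)} = (1/3) · 7/((s/3-7)² + 49). Simplifying: 21/((s-21)² + 441)

Final answer: 21/((s-21)² + 441)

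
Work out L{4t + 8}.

L{4t + 8} = 4·L{t} + 8·L{1} = 4/s² + 8/s

Final answer: 4/s² + 8/s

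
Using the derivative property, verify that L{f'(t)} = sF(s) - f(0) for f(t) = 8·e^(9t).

f'(t) = 72e^(9t). Direct: L{f'(t)} = 72/(s-9). Property: s·8/(s-9) - 8 = (8s - 8(s-9))/(s-9) = 72/(s-9). ✓

Final answer: 72/(s-9)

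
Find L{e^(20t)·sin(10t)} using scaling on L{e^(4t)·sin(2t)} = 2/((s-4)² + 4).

Scaling with a=5: L{e^(20t)·sin(10t)} = (1/5) · 2/((s/5-4)² + 4). Simplifying: 10/((s-20)² + 100)

Final answer: 10/((s-20)² + 100)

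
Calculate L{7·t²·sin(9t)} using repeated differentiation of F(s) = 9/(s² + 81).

F(s) = 9/(s² + 81). F'(s) = -18s/(s² + 81)². F''(s) = -18(81 - 3s²)/(s² + 81)³ = (54s² - 1458)/(s² + 81)³. So L{t²·sin(9t)} = (-1)² F''(s) = (54s² - 1458)/(s² + 81)³. Then L{7·t²·sin(9t)} = 7·(54s² - 1458)/(s² + 81)³ = (378s² - 10206)/(s² + 81)³

Final answer: (378s² - 10206)/(s² + 81)³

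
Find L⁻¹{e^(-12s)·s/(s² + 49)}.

L⁻¹{s/(s² + 49)} = cos(7t). By the time shift theorem, L⁻¹{e^(-as)F(s)} = u(t-a)f(t-a) with a=12, so L⁻¹{e^(-12s)·s/(s² + 49)} = u(t-12)·cos(7(t-12))

Final answer: u(t-12)·cos(7(t-12))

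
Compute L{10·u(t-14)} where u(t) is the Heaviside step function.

L{u(t-a)} = e^(-as)/s. Here a=14, so L{u(t-14)} = e^(-14s)/s, and L{10·u(t-14)} = 10·e^(-14s)/s

Final answer: 10·e^(-14s)/s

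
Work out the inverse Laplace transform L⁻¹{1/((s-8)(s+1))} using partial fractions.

Decompose: A/(s-8) + B/(s+1). A = 1/9, B = -1/9. f(t) = (e^(8t) - e^(-t))/9

Final answer: (e^(8t) - e^(-t))/9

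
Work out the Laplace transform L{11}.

L{11} = 11 · L{1} = 11/s

Final answer: 11/s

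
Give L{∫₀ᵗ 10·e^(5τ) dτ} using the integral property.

L{∫₀ᵗ f(τ)dτ} = F(s)/s with F(s) = 10/(s-5), so L{∫₀ᵗ 10·e^(5τ) dτ} = 10/(s(s-5))

Final answer: 10/(s(s-5))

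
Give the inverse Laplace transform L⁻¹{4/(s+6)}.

L⁻¹{1/(s-a)} = e^(at), so L⁻¹{1/(s+6)} = e^(-6t), and L⁻¹{4/(s+6)} = 4·e^(-6t)

Final answer: 4·e^(-6t)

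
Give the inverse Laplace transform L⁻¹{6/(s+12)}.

L⁻¹{1/(s-a)} = e^(at), so L⁻¹{1/(s+12)} = e^(-12t), and L⁻¹{6/(s+12)} = 6·e^(-12t)

Final answer: 6·e^(-12t)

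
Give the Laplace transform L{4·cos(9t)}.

L{cos(ωt)} = s/(s² + ω²), so L{cos(9t)} = s/(s² + 81). Then L{4·cos(9t)} = 4·s/(s² + 81) = 4s/(s² + 81)

Final answer: 4s/(s² + 81)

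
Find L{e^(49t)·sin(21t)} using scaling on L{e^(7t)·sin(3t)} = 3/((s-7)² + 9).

Scaling with a=7: L{e^(49t)·sin(21t)} = (1/7) · 3/((s/7-7)² + 9). Simplifying: 21/((s-49)² + 441)

Final answer: 21/((s-49)² + 441)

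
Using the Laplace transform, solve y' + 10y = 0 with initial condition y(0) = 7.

L{y'} + 10L{y} = 0. sY - 7 + 10Y = 0. Y(s+10) = 7. Y = 7/(s+10)

Final answer: y(t) = 7e^(-10t)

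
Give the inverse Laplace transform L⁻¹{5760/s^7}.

L⁻¹{n!/s^(n+1)} = t^n with n=6. So L⁻¹{720/s^7} = t^6, and L⁻¹{5760/s^7} = (5760/720)·t^6 = 8·t^6

Final answer: 8·t^6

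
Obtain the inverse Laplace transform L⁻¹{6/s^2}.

L⁻¹{n!/s^(n+1)} = t^n with n=1. So L⁻¹{1/s^2} = t, and L⁻¹{6/s^2} = (6/1)·t = 6·t

Final answer: 6·t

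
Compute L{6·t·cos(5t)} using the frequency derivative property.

L{cos(5t)} = s/(s² + 25). Derivative: d/ds[s/(s² + 25)] = [(s² + 25) - s·2s]/(s² + 25)² = (25 - s²)/(s² + 25)². So L{t·cos(5t)} = -F'(s) = (s² - 25)/(s² + 25)². Then L{6·t·cos(5t)} = 6·(s² - 25)/(s² + 25)²

Final answer: 6·(s² - 25)/(s² + 25)²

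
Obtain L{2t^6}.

L{t^n} = n!/s^(n+1). So L{2t^6} = 2·6!/s^7 = 1440/s^7

Final answer: 1440/s^7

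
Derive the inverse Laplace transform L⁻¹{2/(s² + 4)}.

L⁻¹{2/(s² + 4)} = sin(2t)

Final answer: sin(2t)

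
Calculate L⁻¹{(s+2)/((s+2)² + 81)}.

Using frequency shift: L⁻¹{(s-a)/((s-a)² + b²)} = e^(at)cos(bt). Here a=-2, b=9

Final answer: e^(-2t)·cos(9t)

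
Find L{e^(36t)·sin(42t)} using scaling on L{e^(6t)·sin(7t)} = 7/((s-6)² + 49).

Scaling with a=6: L{e^(36t)·sin(42t)} = (1/6) · 7/((s/6-6)² + 49). Simplifying: 42/((s-36)² + 1764)

Final answer: 42/((s-36)² + 1764)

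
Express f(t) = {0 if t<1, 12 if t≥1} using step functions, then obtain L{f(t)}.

f(t) = 12·u(t-1). L{u(t-1)} = e^(-s)/s, so L{f(t)} = 12·e^(-s)/s

Final answer: 12·e^(-s)/s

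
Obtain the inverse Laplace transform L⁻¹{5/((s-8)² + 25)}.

Using frequency shift, L⁻¹{5/((s-8)² + 25)} = e^(8t)·sin(5t)

Final answer: e^(8t)·sin(5t)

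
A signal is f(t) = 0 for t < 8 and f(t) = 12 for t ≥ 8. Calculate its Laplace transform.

f(t) = 12·u(t-8). L{u(t-8)} = e^(-8s)/s, so L{f(t)} = 12·e^(-8s)/s

Final answer: 12·e^(-8s)/s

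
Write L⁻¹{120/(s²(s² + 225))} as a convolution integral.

120/(s²(s² + 225)) = (1/s²)·(120/(s² + 225)) = L{t}·L{8·sin(15t)}. So f(t) = t*(8·sin(15t)) = ∫₀ᵗ 8τ·sin(15(t-τ)) dτ

Final answer: ∫₀ᵗ 8τ·sin(15(t-τ)) dτ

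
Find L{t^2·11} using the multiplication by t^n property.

L{11} = 11/s. d^1/ds^1[1/s] = -1/s². d^2/ds^2[1/s] = 2/s^3. So L{t^2} = (-1)^{2}·2/s^3 = 2/s^3. Then L{t^2·11} = 11·2/s^3 = 22/s^3

Final answer: 22/s^3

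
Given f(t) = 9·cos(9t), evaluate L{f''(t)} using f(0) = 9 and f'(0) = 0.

F(s) = 9s/(s² + 81). L{f''(t)} = s²F(s) - sf(0) - f'(0) = 9s³/(s² + 81) - 9s = (9s³ - 9s(s² + 81))/(s² + 81) = -729s/(s² + 81)

Final answer: -729s/(s² + 81)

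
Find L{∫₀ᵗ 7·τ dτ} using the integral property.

L{∫₀ᵗ f(τ)dτ} = F(s)/s with f(t) = 7t. F(s) = 7/s^2, so L{∫₀ᵗ 7·τ dτ} = (7/s^2)/s = 7/s^3. (Check: ∫₀ᵗ 7·τ dτ = 7t^2/2.)

Final answer: 7/s^3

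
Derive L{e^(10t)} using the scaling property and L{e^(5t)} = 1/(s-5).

Using L{f(at)} = (1/a)F(s/a) with a=2 and f(t) = e^(5t): L{e^(10t)} = (1/2) · 1/((s/2)-5) = (1/2) · 2/(s-10) = 1/(s-10)

Final answer: 1/(s-10)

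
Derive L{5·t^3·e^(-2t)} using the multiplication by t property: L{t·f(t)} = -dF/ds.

Using L{t^n·e^(at)} = n!/(s-a)^(n+1), L{t^3·e^(-2t)} = 6/(s+2)^4, so L{5·t^3·e^(-2t)} = 5·6/(s+2)^4 = 30/(s+2)^4

Final answer: 30/(s+2)^4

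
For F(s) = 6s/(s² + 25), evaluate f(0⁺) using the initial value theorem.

f(0⁺) = lim_{s→∞} s·6s/(s² + 25) = lim_{s→∞} 6s²/(s² + 25) = 6

Final answer: 6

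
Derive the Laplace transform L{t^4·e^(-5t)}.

L{t^n·e^(at)} = n!/(s-a)^(n+1), so L{t^4·e^(-5t)} = 24/(s+5)^5

Final answer: 24/(s+5)^5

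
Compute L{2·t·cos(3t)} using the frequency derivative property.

L{cos(3t)} = s/(s² + 9). Derivative: d/ds[s/(s² + 9)] = [(s² + 9) - s·2s]/(s² + 9)² = (9 - s²)/(s² + 9)². So L{t·cos(3t)} = -F'(s) = (s² - 9)/(s² + 9)². Then L{2·t·cos(3t)} = 2·(s² - 9)/(s² + 9)²

Final answer: 2·(s² - 9)/(s² + 9)²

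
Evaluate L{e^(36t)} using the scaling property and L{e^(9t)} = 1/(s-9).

Using L{f(at)} = (1/a)F(s/a) with a=4 and f(t) = e^(9t): L{e^(36t)} = (1/4) · 1/((s/4)-9) = (1/4) · 4/(s-36) = 1/(s-36)

Final answer: 1/(s-36)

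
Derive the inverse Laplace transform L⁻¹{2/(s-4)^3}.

L⁻¹{n!/(s-a)^(n+1)} = t^n·e^(at), so L⁻¹{2/(s-4)^3} = t^2·e^(4t)

Final answer: t^2·e^(4t)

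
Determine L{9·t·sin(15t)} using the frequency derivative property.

L{sin(15t)} = 15/(s² + 225). By L{t·f(t)} = -F'(s): -d/ds[15/(s² + 225)] = -(15)·(-2s)/(s² + 225)² = 30s/(s² + 225)². Then L{9·t·sin(15t)} = 9·30s/(s² + 225)² = 270s/(s² + 225)²

Final answer: 270s/(s² + 225)²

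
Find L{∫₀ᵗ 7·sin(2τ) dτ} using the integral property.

L{∫₀ᵗ f(τ)dτ} = F(s)/s with F(s) = 14/(s² + 4), so the result is (14/(s² + 4))/s = 14/(s(s² + 4))

Final answer: 14/(s(s² + 4))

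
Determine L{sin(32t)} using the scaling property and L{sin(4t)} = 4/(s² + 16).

Using L{f(at)} = (1/a)F(s/a) with a=8: L{sin(32t)} = (1/8) · 4/((s/8)² + 16) = (1/8) · 4·64/(s² + 1024) = 32/(s² + 1024)

Final answer: 32/(s² + 1024)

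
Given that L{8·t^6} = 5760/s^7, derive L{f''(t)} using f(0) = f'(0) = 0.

L{f''(t)} = s²F(s) - sf(0) - f'(0) = s²·5760/s^7 - 0 - 0 = 5760/s^5

Final answer: 5760/s^5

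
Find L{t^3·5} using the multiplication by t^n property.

L{5} = 5/s. d^1/ds^1[1/s] = -1/s². d^2/ds^2[1/s] = 2/s^3. d^3/ds^3[1/s] = -6/s^4. So L{t^3} = (-1)^{3}·-6/s^4 = 6/s^4. Then L{t^3·5} = 5·6/s^4 = 30/s^4

Final answer: 30/s^4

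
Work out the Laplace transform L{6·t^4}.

L{t^n} = n!/s^(n+1), so L{t^4} = 24/s^5. Then L{6·t^4} = 6·24/s^5 = 144/s^5

Final answer: 144/s^5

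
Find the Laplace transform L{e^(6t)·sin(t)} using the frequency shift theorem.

Frequency shift: L{e^(at)f(t)} = F(s-a). L{e^(6t)·sin(t)} = 1/((s-6)² + 1)

Final answer: 1/((s-6)² + 1)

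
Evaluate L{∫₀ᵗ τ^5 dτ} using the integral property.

L{∫₀ᵗ f(τ)dτ} = F(s)/s with f(t) = t^5. F(s) = 120/s^6, so L{∫₀ᵗ τ^5 dτ} = (120/s^6)/s = 120/s^7. (Check: ∫₀ᵗ τ^5 dτ = t^6/6.)

Final answer: 120/s^7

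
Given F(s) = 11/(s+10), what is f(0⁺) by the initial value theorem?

f(0⁺) = lim_{s→∞} s·11/(s+10) = lim_{s→∞} 11s/(s+10) = 11

Final answer: 11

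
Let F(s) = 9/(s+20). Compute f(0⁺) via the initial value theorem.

f(0⁺) = lim_{s→∞} s·9/(s+20) = lim_{s→∞} 9s/(s+20) = 9

Final answer: 9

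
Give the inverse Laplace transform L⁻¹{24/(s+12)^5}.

L⁻¹{n!/(s-a)^(n+1)} = t^n·e^(at) with n=4, a=-12. So L⁻¹{24/(s+12)^5} = t^4·e^(-12t)

Final answer: t^4·e^(-12t)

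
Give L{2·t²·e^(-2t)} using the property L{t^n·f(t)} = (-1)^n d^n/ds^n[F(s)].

L{e^(-2t)} = 1/(s+2). d/ds[1/(s+2)] = -1/(s+2)². d²/ds²[1/(s+2)] = 2/(s+2)³. So L{t²·e^(-2t)} = (-1)² · 2/(s+2)³ = 2/(s+2)³. Then L{2·t²·e^(-2t)} = 2·2/(s+2)³ = 4/(s+2)³

Final answer: 4/(s+2)³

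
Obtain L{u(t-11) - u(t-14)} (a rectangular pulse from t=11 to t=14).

L{u(t-a)} = e^(-as)/s. L{u(t-11) - u(t-14)} = (e^(-11s) - e^(-14s))/s

Final answer: (e^(-11s) - e^(-14s))/s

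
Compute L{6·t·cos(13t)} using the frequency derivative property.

L{cos(13t)} = s/(s² + 169). Derivative: d/ds[s/(s² + 169)] = [(s² + 169) - s·2s]/(s² + 169)² = (169 - s²)/(s² + 169)². So L{t·cos(13t)} = -F'(s) = (s² - 169)/(s² + 169)². Then L{6·t·cos(13t)} = 6·(s² - 169)/(s² + 169)²

Final answer: 6·(s² - 169)/(s² + 169)²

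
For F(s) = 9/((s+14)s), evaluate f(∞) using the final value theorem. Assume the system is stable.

f(∞) = lim_{s→0} sF(s) = lim_{s→0} 9/(s+14) = 9/14

Final answer: 9/14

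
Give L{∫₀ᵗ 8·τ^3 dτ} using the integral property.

L{∫₀ᵗ f(τ)dτ} = F(s)/s with f(t) = 8t^3. F(s) = 48/s^4, so L{∫₀ᵗ 8·τ^3 dτ} = (48/s^4)/s = 48/s^5. (Check: ∫₀ᵗ 8·τ^3 dτ = 8t^4/4.)

Final answer: 48/s^5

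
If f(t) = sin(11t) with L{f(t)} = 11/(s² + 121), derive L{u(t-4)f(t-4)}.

Time shift theorem: L{u(t-a)f(t-a)} = e^(-as)F(s). Here a=4, F(s) = 11/(s² + 121), so L{u(t-4)f(t-4)} = e^(-4s)·11/(s² + 121)

Final answer: e^(-4s)·11/(s² + 121)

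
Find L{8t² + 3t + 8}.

L{8t² + 3t + 8} = 8·2/s³ + 3/s² + 8/s = 16/s³ + 3/s² + 8/s

Final answer: 16/s³ + 3/s² + 8/s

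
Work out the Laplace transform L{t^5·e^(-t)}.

L{t^n·e^(at)} = n!/(s-a)^(n+1), so L{t^5·e^(-t)} = 120/(s+1)^6

Final answer: 120/(s+1)^6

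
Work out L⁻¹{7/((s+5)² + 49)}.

Form: b/((s-a)² + b²) → e^(at)sin(bt). With a=-5, b=7

Final answer: e^(-5t)·sin(7t)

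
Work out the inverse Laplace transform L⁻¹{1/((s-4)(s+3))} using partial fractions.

Decompose: A/(s-4) + B/(s+3). A = 1/7, B = -1/7. f(t) = (e^(4t) - e^(-3t))/7

Final answer: (e^(4t) - e^(-3t))/7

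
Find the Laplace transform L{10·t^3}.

L{t^n} = n!/s^(n+1), so L{t^3} = 6/s^4. Then L{10·t^3} = 10·6/s^4 = 60/s^4

Final answer: 60/s^4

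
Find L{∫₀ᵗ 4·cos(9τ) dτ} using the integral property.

L{∫₀ᵗ f(τ)dτ} = F(s)/s with F(s) = 4s/(s² + 81), so the result is (4s/(s² + 81))/s = 4/(s² + 81)

Final answer: 4/(s² + 81)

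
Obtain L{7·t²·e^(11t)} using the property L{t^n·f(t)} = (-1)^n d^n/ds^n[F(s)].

L{e^(11t)} = 1/(s-11). d/ds[1/(s-11)] = -1/(s-11)². d²/ds²[1/(s-11)] = 2/(s-11)³. So L{t²·e^(11t)} = (-1)² · 2/(s-11)³ = 2/(s-11)³. Then L{7·t²·e^(11t)} = 7·2/(s-11)³ = 14/(s-11)³

Final answer: 14/(s-11)³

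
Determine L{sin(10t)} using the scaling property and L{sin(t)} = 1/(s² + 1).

Using L{f(at)} = (1/a)F(s/a) with a=10: L{sin(10t)} = (1/10) · 1/((s/10)² + 1) = (1/10) · 1·100/(s² + 100) = 10/(s² + 100)

Final answer: 10/(s² + 100)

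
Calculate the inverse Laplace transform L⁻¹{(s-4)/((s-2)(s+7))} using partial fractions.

Using partial fractions, f(t) = (-2e^(2t) + 11e^(-7t))/9

Final answer: (-2e^(2t) + 11e^(-7t))/9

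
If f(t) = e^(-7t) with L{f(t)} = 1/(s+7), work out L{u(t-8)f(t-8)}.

Time shift theorem: L{u(t-a)f(t-a)} = e^(-as)F(s). Here a=8, F(s) = 1/(s+7), so L{u(t-8)f(t-8)} = e^(-8s)·1/(s+7)

Final answer: e^(-8s)·1/(s+7)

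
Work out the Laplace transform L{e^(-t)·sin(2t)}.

L{e^(at)·sin(ωt)} = ω/((s-a)² + ω²), so L{e^(-t)·sin(2t)} = 2/((s+1)² + 4)

Final answer: 2/((s+1)² + 4)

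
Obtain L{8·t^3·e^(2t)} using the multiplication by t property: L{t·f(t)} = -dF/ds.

Using L{t^n·e^(at)} = n!/(s-a)^(n+1), L{t^3·e^(2t)} = 6/(s-2)^4, so L{8·t^3·e^(2t)} = 8·6/(s-2)^4 = 48/(s-2)^4

Final answer: 48/(s-2)^4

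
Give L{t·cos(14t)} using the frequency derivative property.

L{cos(14t)} = s/(s² + 196). Derivative: d/ds[s/(s² + 196)] = [(s² + 196) - s·2s]/(s² + 196)² = (196 - s²)/(s² + 196)². So L{t·cos(14t)} = -F'(s) = (s² - 196)/(s² + 196)²

Final answer: (s² - 196)/(s² + 196)²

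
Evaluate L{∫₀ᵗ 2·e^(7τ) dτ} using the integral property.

L{∫₀ᵗ f(τ)dτ} = F(s)/s with F(s) = 2/(s-7), so L{∫₀ᵗ 2·e^(7τ) dτ} = 2/(s(s-7))

Final answer: 2/(s(s-7))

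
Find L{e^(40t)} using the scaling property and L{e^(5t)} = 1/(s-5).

Using L{f(at)} = (1/a)F(s/a) with a=8 and f(t) = e^(5t): L{e^(40t)} = (1/8) · 1/((s/8)-5) = (1/8) · 8/(s-40) = 1/(s-40)

Final answer: 1/(s-40)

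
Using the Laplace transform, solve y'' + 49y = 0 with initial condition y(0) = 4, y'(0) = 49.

L{y''} + 49L{y} = 0. s²Y - 4s - 49 + 49Y = 0. Y(s² + 49) = 4s + 49. Y = (4s + 49)/(s² + 49). Inverting: y(t) = 4cos(7t) + 7sin(7t)

Final answer: y(t) = 4cos(7t) + 7sin(7t)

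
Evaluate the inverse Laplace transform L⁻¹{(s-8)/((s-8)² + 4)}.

Using frequency shift, L⁻¹{(s-8)/((s-8)² + 4)} = e^(8t)·cos(2t)

Final answer: e^(8t)·cos(2t)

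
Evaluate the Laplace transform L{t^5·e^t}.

L{t^n·e^(at)} = n!/(s-a)^(n+1), so L{t^5·e^t} = 120/(s-1)^6

Final answer: 120/(s-1)^6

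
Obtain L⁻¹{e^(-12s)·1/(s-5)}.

L⁻¹{1/(s-5)} = e^(5t). By the time shift theorem, L⁻¹{e^(-as)F(s)} = u(t-a)f(t-a) with a=12, so L⁻¹{e^(-12s)·1/(s-5)} = u(t-12)·e^(5(t-12))

Final answer: u(t-12)·e^(5(t-12))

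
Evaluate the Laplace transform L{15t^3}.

L{15t^3} = 15 · L{t^3} = 15 · 6/s^4 = 90/s^4

Final answer: 90/s^4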